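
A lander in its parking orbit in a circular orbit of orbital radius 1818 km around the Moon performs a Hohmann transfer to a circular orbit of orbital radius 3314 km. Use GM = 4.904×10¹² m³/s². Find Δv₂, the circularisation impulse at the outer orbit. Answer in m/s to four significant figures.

Δv ≈ 192.5 m/s

r₁ = 1818 km = 1.818×10⁶ m.
r₂ = 3314 km = 3.314×10⁶ m.
Transfer ellipse a_t = (r₁ + r₂)/2 = 2.566×10⁶ m.
At r₁: circular v_c1 = √(μ/r₁) = 1642 m/s; transfer-perilune v_p = √[μ(2/r₁ − 1/a_t)] = 1866 m/s.
At r₂: circular v_c2 = √(μ/r₂) = 1216 m/s; transfer-apolune v_a = √[μ(2/r₂ − 1/a_t)] = 1024 m/s.
Δv₂ = v_c2 − v_a = 192.5 m/s.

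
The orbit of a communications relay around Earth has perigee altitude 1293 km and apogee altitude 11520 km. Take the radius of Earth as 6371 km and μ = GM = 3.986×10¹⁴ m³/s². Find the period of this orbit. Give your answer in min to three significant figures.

r_p = 6371 + 1293 = 7664.0 km = 7.6640×10⁶ m.
r_a = 6371 + 11520 = 17891 km = 1.7891×10⁷ m.
Semi-major axis a = (r_p + r_a)/2 = (7664.0 + 17891)/2 = 12778 km = 1.278×10⁷ m.
By Kepler's third law T = 2π√(a³/μ) = 2π × 2.288×10³ = 1.437×10⁴ s.
= 239.6 min.

T ≈ 240 min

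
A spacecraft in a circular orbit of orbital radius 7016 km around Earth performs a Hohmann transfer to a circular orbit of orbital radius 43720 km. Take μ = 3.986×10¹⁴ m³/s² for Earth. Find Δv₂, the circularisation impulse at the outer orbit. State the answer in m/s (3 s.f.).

r₁ = 7016 km = 7.016×10⁶ m.
r₂ = 43720 km = 4.372×10⁷ m.
Transfer ellipse a_t = (r₁ + r₂)/2 = 2.537×10⁷ m.
At r₁: circular v_c1 = √(μ/r₁) = 7537 m/s; transfer-perigee v_p = √[μ(2/r₁ − 1/a_t)] = 9895 m/s.
At r₂: circular v_c2 = √(μ/r₂) = 3019 m/s; transfer-apogee v_a = √[μ(2/r₂ − 1/a_t)] = 1588 m/s.
Δv₂ = v_c2 − v_a = 1432 m/s.

Δv ≈ 1430 m/s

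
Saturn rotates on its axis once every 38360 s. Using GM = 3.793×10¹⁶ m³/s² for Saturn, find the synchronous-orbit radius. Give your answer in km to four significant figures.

r_sync ≈ 1.122×10⁵ km

A synchronous orbit has period T, so by Kepler's third law a = (μT²/4π²)^(1/3).
μT²/4π² = 3.793×10¹⁶ × (3.836×10⁴)² / 39.48 = 1.414×10²⁴ m³.
a = 1.122×10⁸ m = 1.1223×10⁵ km.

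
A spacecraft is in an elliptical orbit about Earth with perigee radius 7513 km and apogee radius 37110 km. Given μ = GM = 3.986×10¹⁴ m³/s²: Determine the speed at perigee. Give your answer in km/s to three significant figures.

Semi-major axis a = (r_p + r_a)/2 = 22312 km = 2.231×10⁷ m.
Vis-viva: v² = μ(2/r − 1/a) = 3.986×10¹⁴ × (2.662×10⁻⁷ − 4.482×10⁻⁸) = 8.824×10⁷ m²/s².
v = 9394 m/s = 9.394 km/s.

v ≈ 9.39 km/s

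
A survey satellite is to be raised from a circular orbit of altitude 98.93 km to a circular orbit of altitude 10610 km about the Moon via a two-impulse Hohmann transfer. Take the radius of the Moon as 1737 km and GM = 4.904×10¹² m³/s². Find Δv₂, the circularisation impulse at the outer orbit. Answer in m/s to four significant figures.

Δv ≈ 309.6 m/s

r₁ = 1737 + 98.93 = 1835.9 km = 1.8359×10⁶ m.
r₂ = 1737 + 10610 = 12347 km = 1.2347×10⁷ m.
Transfer ellipse a_t = (r₁ + r₂)/2 = 7.091×10⁶ m.
At r₁: circular v_c1 = √(μ/r₁) = 1634 m/s; transfer-perilune v_p = √[μ(2/r₁ − 1/a_t)] = 2157 m/s.
At r₂: circular v_c2 = √(μ/r₂) = 630.2 m/s; transfer-apolune v_a = √[μ(2/r₂ − 1/a_t)] = 320.7 m/s.
Δv₂ = v_c2 − v_a = 309.6 m/s.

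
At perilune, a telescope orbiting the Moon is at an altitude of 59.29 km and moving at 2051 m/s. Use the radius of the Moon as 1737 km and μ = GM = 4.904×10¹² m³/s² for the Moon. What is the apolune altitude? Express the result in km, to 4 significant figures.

apolune altitude ≈ 4291 km

r_p = 1737 + 59.29 = 1796.3 km = 1.796×10⁶ m.
Specific energy ε = v²/2 − μ/r = -6.268×10⁵ J/kg, so a = −μ/(2ε) = 3.912×10⁶ m.
The apsides satisfy r_p + r_a = 2a, so the apolune radius is 2a − r_p = 6.028×10⁶ m = 6027.9 km.
Apolune altitude = 6027.9 − 1737 = 4290.9 km.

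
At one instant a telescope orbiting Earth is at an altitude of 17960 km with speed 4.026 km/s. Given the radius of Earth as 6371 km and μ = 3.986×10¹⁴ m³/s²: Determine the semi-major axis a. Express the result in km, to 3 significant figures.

r = 6371 + 17960 = 24331 km = 2.433×10⁷ m.
Vis-viva rearranged: 1/a = 2/r − v²/μ = 8.220×10⁻⁸ − 4.066×10⁻⁸ = 4.154×10⁻⁸ m⁻¹.
a = 2.408×10⁷ m = 24076 km.

a ≈ 24100 km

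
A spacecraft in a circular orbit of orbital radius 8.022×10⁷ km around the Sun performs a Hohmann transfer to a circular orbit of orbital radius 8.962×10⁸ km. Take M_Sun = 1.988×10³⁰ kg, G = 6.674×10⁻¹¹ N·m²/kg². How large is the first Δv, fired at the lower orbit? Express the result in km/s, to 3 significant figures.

Δv ≈ 14.4 km/s

μ = GM = 6.674×10⁻¹¹ × 1.988×10³⁰ = 1.327×10²⁰ m³/s².
r₁ = 8.022×10⁷ km = 8.022×10¹⁰ m.
r₂ = 8.962×10⁸ km = 8.962×10¹¹ m.
Transfer ellipse a_t = (r₁ + r₂)/2 = 4.882×10¹¹ m.
At r₁: circular v_c1 = √(μ/r₁) = 40670 m/s; transfer-perihelion v_p = √[μ(2/r₁ − 1/a_t)] = 55100 m/s.
Δv₁ = v_p − v_c1 = 14430 m/s.
= 14.43 km/s.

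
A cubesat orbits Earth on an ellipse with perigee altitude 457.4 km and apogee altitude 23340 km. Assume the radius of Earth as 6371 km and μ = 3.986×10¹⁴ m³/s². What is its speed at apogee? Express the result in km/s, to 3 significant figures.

v ≈ 2.24 km/s

r_p = 6371 + 457.4 = 6828.4 km = 6.8284×10⁶ m.
r_a = 6371 + 23340 = 29711 km = 2.9711×10⁷ m.
Semi-major axis a = (r_p + r_a)/2 = 18270 km = 1.827×10⁷ m.
Vis-viva: v² = μ(2/r − 1/a) = 3.986×10¹⁴ × (6.732×10⁻⁸ − 5.474×10⁻⁸) = 5.014×10⁶ m²/s².
v = 2239 m/s = 2.239 km/s.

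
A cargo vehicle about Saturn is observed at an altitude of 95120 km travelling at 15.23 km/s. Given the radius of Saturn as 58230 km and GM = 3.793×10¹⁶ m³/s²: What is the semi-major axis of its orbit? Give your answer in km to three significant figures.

a ≈ 1.44×10⁵ km

r = 58230 + 95120 = 1.5335×10⁵ km = 1.534×10⁸ m.
Vis-viva rearranged: 1/a = 2/r − v²/μ = 1.304×10⁻⁸ − 6.115×10⁻⁹ = 6.927×10⁻⁹ m⁻¹.
a = 1.444×10⁸ m = 1.4437×10⁵ km.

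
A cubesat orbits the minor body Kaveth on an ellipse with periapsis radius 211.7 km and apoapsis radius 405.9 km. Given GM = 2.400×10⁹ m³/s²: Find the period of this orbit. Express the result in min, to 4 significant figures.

Semi-major axis a = (r_p + r_a)/2 = (211.70 + 405.90)/2 = 308.80 km = 3.088×10⁵ m.
By Kepler's third law T = 2π√(a³/μ) = 2π × 3.503×10³ = 2.201×10⁴ s.
= 366.8 min.

T ≈ 366.8 min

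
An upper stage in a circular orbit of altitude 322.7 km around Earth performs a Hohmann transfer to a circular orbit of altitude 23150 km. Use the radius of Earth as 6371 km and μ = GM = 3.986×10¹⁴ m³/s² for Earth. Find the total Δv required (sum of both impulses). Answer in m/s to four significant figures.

r₁ = 6371 + 322.7 = 6693.7 km = 6.6937×10⁶ m.
r₂ = 6371 + 23150 = 29521 km = 2.9521×10⁷ m.
Transfer ellipse a_t = (r₁ + r₂)/2 = 1.811×10⁷ m.
At r₁: circular v_c1 = √(μ/r₁) = 7717 m/s; transfer-perigee v_p = √[μ(2/r₁ − 1/a_t)] = 9853 m/s.
Δv₁ = v_p − v_c1 = 2136 m/s.
At r₂: circular v_c2 = √(μ/r₂) = 3675 m/s; transfer-apogee v_a = √[μ(2/r₂ − 1/a_t)] = 2234 m/s.
Δv₂ = v_c2 − v_a = 1440 m/s.
Total Δv = Δv₁ + Δv₂ = 3577 m/s.

Δv_total ≈ 3577 m/s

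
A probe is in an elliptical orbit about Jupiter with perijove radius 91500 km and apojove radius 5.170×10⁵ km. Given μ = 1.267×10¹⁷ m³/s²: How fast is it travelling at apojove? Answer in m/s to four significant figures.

Semi-major axis a = (r_p + r_a)/2 = 3.0425×10⁵ km = 3.042×10⁸ m.
Vis-viva: v² = μ(2/r − 1/a) = 1.267×10¹⁷ × (3.868×10⁻⁹ − 3.287×10⁻⁹) = 7.370×10⁷ m²/s².
v = 8585 m/s.

v ≈ 8585 m/s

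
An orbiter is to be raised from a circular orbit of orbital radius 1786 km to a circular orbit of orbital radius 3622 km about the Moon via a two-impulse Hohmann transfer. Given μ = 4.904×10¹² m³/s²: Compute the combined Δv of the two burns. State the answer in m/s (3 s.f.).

Δv_total ≈ 479 m/s

r₁ = 1786 km = 1.786×10⁶ m.
r₂ = 3622 km = 3.622×10⁶ m.
Transfer ellipse a_t = (r₁ + r₂)/2 = 2.704×10⁶ m.
At r₁: circular v_c1 = √(μ/r₁) = 1657 m/s; transfer-perilune v_p = √[μ(2/r₁ − 1/a_t)] = 1918 m/s.
Δv₁ = v_p − v_c1 = 260.8 m/s.
At r₂: circular v_c2 = √(μ/r₂) = 1164 m/s; transfer-apolune v_a = √[μ(2/r₂ − 1/a_t)] = 945.7 m/s.
Δv₂ = v_c2 − v_a = 217.9 m/s.
Total Δv = Δv₁ + Δv₂ = 478.7 m/s.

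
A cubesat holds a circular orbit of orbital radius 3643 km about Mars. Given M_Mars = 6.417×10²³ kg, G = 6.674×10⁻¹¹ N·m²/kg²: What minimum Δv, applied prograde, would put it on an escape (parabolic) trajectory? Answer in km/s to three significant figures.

μ = GM = 6.674×10⁻¹¹ × 6.417×10²³ = 4.283×10¹³ m³/s².
r = 3643 km = 3.643×10⁶ m.
Circular speed v_c = √(μ/r) = 3429 m/s.
Escape speed v_esc = √(2μ/r) = √2 × v_c = 4849 m/s.
Δv = v_esc − v_c = 1420 m/s = 1.420 km/s.

Δv ≈ 1.42 km/s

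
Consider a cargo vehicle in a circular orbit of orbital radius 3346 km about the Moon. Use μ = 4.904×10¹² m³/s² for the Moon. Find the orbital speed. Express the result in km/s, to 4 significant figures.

v ≈ 1.211 km/s

r = 3346 km = 3.346×10⁶ m.
For a circular orbit v = √(μ/r) = √(4.904×10¹² / 3.346×10⁶) = √(1.466×10⁶) = 1211 m/s.
That is 1.211 km/s.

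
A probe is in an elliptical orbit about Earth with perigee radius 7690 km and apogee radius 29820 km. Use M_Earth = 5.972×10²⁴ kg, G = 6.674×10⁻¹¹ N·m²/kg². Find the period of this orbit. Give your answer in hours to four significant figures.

T ≈ 7.101 hours

μ = GM = 6.674×10⁻¹¹ × 5.972×10²⁴ = 3.986×10¹⁴ m³/s².
Semi-major axis a = (r_p + r_a)/2 = (7690.0 + 29820)/2 = 18755 km = 1.876×10⁷ m.
By Kepler's third law T = 2π√(a³/μ) = 2π × 4.068×10³ = 2.556×10⁴ s.
= 7.101 hours.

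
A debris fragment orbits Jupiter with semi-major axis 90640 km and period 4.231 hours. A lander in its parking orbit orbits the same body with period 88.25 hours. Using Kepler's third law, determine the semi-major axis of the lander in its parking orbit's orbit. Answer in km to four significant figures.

a₂ ≈ 6.868×10⁵ km

Kepler's third law: a³ ∝ T², so a₂ = a₁ (T₂/T₁)^(2/3).
T₂/T₁ = 20.86, (T₂/T₁)^(2/3) = 7.577.
a₂ = 90640 × 7.577 = 6.868×10⁵ km.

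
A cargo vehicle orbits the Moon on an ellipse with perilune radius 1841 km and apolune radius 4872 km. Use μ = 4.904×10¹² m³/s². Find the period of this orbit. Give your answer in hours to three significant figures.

Semi-major axis a = (r_p + r_a)/2 = (1841.0 + 4872.0)/2 = 3356.5 km = 3.356×10⁶ m.
By Kepler's third law T = 2π√(a³/μ) = 2π × 2.777×10³ = 1.745×10⁴ s.
= 4.847 hours.

T ≈ 4.85 hours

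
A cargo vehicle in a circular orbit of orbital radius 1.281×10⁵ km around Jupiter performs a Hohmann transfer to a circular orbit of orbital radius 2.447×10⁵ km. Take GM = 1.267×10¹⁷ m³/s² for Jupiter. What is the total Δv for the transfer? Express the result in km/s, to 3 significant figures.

Δv_total ≈ 8.48 km/s

r₁ = 1.281×10⁵ km = 1.281×10⁸ m.
r₂ = 2.447×10⁵ km = 2.447×10⁸ m.
Transfer ellipse a_t = (r₁ + r₂)/2 = 1.864×10⁸ m.
At r₁: circular v_c1 = √(μ/r₁) = 31450 m/s; transfer-perijove v_p = √[μ(2/r₁ − 1/a_t)] = 36030 m/s.
Δv₁ = v_p − v_c1 = 4584 m/s.
At r₂: circular v_c2 = √(μ/r₂) = 22750 m/s; transfer-apojove v_a = √[μ(2/r₂ − 1/a_t)] = 18860 m/s.
Δv₂ = v_c2 − v_a = 3891 m/s.
Total Δv = Δv₁ + Δv₂ = 8475 m/s = 8.475 km/s.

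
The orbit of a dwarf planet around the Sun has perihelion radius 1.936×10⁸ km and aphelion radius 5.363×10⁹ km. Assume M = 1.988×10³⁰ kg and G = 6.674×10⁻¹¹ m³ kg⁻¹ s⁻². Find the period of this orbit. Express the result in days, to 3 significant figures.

μ = GM = 6.674×10⁻¹¹ × 1.988×10³⁰ = 1.327×10²⁰ m³/s².
Semi-major axis a = (r_p + r_a)/2 = (1.9360×10⁸ + 5.3630×10⁹)/2 = 2.7783×10⁹ km = 2.778×10¹² m.
By Kepler's third law T = 2π√(a³/μ) = 2π × 4.020×10⁸ = 2.526×10⁹ s.
= 29240 days.

T ≈ 29200 days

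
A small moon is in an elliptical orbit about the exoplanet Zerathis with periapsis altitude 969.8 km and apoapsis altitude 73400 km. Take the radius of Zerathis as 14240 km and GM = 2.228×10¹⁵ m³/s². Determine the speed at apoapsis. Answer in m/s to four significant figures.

r_p = 14240 + 969.8 = 15210 km = 1.5210×10⁷ m.
r_a = 14240 + 73400 = 87640 km = 8.7640×10⁷ m.
Semi-major axis a = (r_p + r_a)/2 = 51425 km = 5.142×10⁷ m.
Vis-viva: v² = μ(2/r − 1/a) = 2.228×10¹⁵ × (2.282×10⁻⁸ − 1.945×10⁻⁸) = 7.519×10⁶ m²/s².
v = 2742 m/s.

v ≈ 2742 m/s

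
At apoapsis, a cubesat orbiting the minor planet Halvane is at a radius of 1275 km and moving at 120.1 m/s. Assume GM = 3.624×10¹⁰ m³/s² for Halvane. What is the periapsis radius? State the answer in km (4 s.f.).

periapsis radius ≈ 433.5 km

r_a = 1.275×10⁶ m.
Specific energy ε = v²/2 − μ/r = -2.121×10⁴ J/kg, so a = −μ/(2ε) = 8.543×10⁵ m.
The apsides satisfy r_p + r_a = 2a, so the periapsis radius is 2a − r_a = 4.335×10⁵ m = 433.51 km.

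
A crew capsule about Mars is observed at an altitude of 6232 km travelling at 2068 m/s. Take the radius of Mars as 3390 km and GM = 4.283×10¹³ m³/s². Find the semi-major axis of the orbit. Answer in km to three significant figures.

r = 3390 + 6232 = 9622.0 km = 9.622×10⁶ m.
Specific orbital energy ε = v²/2 − μ/r = (2068)²/2 − 4.283×10¹³/9.622×10⁶ = -2.313×10⁶ J/kg.
Since ε = −μ/(2a), a = −μ/(2ε) = 9.259×10⁶ m = 9258.8 km.

a ≈ 9260 km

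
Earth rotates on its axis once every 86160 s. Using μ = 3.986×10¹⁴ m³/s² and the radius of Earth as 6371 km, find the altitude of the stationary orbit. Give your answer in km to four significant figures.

h_sync ≈ 35790 km

A synchronous orbit has period T, so by Kepler's third law a = (μT²/4π²)^(1/3).
μT²/4π² = 3.986×10¹⁴ × (8.616×10⁴)² / 39.48 = 7.495×10²² m³.
a = 4.216×10⁷ m = 42163 km.
Altitude h = a − R = 42163 − 6371 = 35792 km.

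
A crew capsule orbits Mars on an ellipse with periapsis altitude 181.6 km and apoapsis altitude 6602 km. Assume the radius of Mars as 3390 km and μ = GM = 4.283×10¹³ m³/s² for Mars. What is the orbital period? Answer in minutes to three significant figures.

r_p = 3390 + 181.6 = 3571.6 km = 3.5716×10⁶ m.
r_a = 3390 + 6602 = 9992.0 km = 9.9920×10⁶ m.
Semi-major axis a = (r_p + r_a)/2 = (3571.6 + 9992.0)/2 = 6781.8 km = 6.782×10⁶ m.
By Kepler's third law T = 2π√(a³/μ) = 2π × 2.699×10³ = 1.696×10⁴ s.
= 282.6 minutes.

T ≈ 283 minutes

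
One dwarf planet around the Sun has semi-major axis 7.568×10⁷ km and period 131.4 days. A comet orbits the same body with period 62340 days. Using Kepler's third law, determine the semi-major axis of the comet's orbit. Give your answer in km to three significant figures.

a₂ ≈ 4.60×10⁹ km

Kepler's third law: a³ ∝ T², so a₂ = a₁ (T₂/T₁)^(2/3).
T₂/T₁ = 474.4, (T₂/T₁)^(2/3) = 60.83.
a₂ = 7.568×10⁷ × 60.83 = 4.604×10⁹ km.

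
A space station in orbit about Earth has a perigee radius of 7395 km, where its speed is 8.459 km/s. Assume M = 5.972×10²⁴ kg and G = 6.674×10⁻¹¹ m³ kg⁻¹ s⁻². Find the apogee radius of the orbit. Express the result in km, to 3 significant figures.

apogee radius ≈ 14600 km

μ = GM = 6.674×10⁻¹¹ × 5.972×10²⁴ = 3.986×10¹⁴ m³/s².
r_p = 7.395×10⁶ m.
Specific energy ε = v²/2 − μ/r = -1.812×10⁷ J/kg, so a = −μ/(2ε) = 1.100×10⁷ m.
The apsides satisfy r_p + r_a = 2a, so the apogee radius is 2a − r_p = 1.460×10⁷ m = 14601 km.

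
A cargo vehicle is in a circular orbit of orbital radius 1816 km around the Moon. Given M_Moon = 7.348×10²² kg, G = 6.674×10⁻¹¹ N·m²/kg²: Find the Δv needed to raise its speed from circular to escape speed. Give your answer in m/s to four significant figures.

Δv ≈ 680.7 m/s

μ = GM = 6.674×10⁻¹¹ × 7.348×10²² = 4.904×10¹² m³/s².
r = 1816 km = 1.816×10⁶ m.
Circular speed v_c = √(μ/r) = 1643 m/s.
Escape speed v_esc = √(2μ/r) = √2 × v_c = 2324 m/s.
Δv = v_esc − v_c = 680.7 m/s.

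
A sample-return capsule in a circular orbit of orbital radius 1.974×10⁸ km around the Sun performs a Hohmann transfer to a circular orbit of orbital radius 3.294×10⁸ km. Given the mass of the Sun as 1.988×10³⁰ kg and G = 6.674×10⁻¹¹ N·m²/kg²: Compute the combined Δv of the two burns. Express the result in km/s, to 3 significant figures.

μ = GM = 6.674×10⁻¹¹ × 1.988×10³⁰ = 1.327×10²⁰ m³/s².
r₁ = 1.974×10⁸ km = 1.974×10¹¹ m.
r₂ = 3.294×10⁸ km = 3.294×10¹¹ m.
Transfer ellipse a_t = (r₁ + r₂)/2 = 2.634×10¹¹ m.
At r₁: circular v_c1 = √(μ/r₁) = 25930 m/s; transfer-perihelion v_p = √[μ(2/r₁ − 1/a_t)] = 28990 m/s.
Δv₁ = v_p − v_c1 = 3067 m/s.
At r₂: circular v_c2 = √(μ/r₂) = 20070 m/s; transfer-aphelion v_a = √[μ(2/r₂ − 1/a_t)] = 17370 m/s.
Δv₂ = v_c2 − v_a = 2695 m/s.
Total Δv = Δv₁ + Δv₂ = 5762 m/s = 5.762 km/s.

Δv_total ≈ 5.76 km/s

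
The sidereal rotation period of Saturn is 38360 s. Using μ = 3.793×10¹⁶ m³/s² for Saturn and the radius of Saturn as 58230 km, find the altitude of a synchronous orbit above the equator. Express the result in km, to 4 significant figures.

h_sync ≈ 54000 km

A synchronous orbit has period T, so by Kepler's third law a = (μT²/4π²)^(1/3).
μT²/4π² = 3.793×10¹⁶ × (3.836×10⁴)² / 39.48 = 1.414×10²⁴ m³.
a = 1.122×10⁸ m = 1.1223×10⁵ km.
Altitude h = a − R = 1.1223×10⁵ − 58230 = 54005 km.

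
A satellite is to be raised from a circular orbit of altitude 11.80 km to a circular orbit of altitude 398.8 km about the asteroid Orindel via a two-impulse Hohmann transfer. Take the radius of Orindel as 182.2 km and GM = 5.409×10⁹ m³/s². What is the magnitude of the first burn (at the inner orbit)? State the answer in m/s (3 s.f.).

Δv ≈ 37.5 m/s

r₁ = 182.2 + 11.80 = 194.00 km = 1.9400×10⁵ m.
r₂ = 182.2 + 398.8 = 581.00 km = 5.8100×10⁵ m.
Transfer ellipse a_t = (r₁ + r₂)/2 = 3.875×10⁵ m.
At r₁: circular v_c1 = √(μ/r₁) = 167.0 m/s; transfer-periapsis v_p = √[μ(2/r₁ − 1/a_t)] = 204.5 m/s.
Δv₁ = v_p − v_c1 = 37.48 m/s.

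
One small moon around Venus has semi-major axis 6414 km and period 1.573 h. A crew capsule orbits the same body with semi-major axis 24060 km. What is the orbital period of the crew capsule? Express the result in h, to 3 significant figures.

T₂ ≈ 11.4 h

Kepler's third law: T² ∝ a³, so T₂ = T₁ (a₂/a₁)^(3/2).
a₂/a₁ = 3.751, (a₂/a₁)^(3/2) = 7.265.
T₂ = 1.573 × 7.265 = 11.43 h.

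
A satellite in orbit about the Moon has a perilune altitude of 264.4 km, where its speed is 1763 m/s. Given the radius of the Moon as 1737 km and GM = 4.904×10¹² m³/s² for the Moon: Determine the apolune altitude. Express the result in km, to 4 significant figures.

r_p = 1737 + 264.4 = 2001.4 km = 2.001×10⁶ m.
Specific energy ε = v²/2 − μ/r = -8.962×10⁵ J/kg, so a = −μ/(2ε) = 2.736×10⁶ m.
The apsides satisfy r_p + r_a = 2a, so the apolune radius is 2a − r_p = 3.471×10⁶ m = 3470.6 km.
Apolune altitude = 3470.6 − 1737 = 1733.6 km.

apolune altitude ≈ 1734 km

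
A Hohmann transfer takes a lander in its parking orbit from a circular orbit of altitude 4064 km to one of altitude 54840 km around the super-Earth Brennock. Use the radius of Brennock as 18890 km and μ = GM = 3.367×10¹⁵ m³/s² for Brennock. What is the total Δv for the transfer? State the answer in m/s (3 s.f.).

r₁ = 18890 + 4064 = 22954 km = 2.2954×10⁷ m.
r₂ = 18890 + 54840 = 73730 km = 7.3730×10⁷ m.
Transfer ellipse a_t = (r₁ + r₂)/2 = 4.834×10⁷ m.
At r₁: circular v_c1 = √(μ/r₁) = 12110 m/s; transfer-periapsis v_p = √[μ(2/r₁ − 1/a_t)] = 14960 m/s.
Δv₁ = v_p − v_c1 = 2846 m/s.
At r₂: circular v_c2 = √(μ/r₂) = 6758 m/s; transfer-apoapsis v_a = √[μ(2/r₂ − 1/a_t)] = 4657 m/s.
Δv₂ = v_c2 − v_a = 2101 m/s.
Total Δv = Δv₁ + Δv₂ = 4947 m/s.

Δv_total ≈ 4950 m/s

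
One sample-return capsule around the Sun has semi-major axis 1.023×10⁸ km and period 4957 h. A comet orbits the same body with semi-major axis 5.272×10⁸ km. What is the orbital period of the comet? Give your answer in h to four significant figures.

Kepler's third law: T² ∝ a³, so T₂ = T₁ (a₂/a₁)^(3/2).
a₂/a₁ = 5.153, (a₂/a₁)^(3/2) = 11.70.
T₂ = 4957 × 11.70 = 57990 h.

T₂ ≈ 57990 h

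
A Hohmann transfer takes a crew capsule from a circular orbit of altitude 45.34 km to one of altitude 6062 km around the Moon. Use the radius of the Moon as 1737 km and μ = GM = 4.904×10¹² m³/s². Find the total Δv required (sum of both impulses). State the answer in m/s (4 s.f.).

r₁ = 1737 + 45.34 = 1782.3 km = 1.7823×10⁶ m.
r₂ = 1737 + 6062 = 7799.0 km = 7.7990×10⁶ m.
Transfer ellipse a_t = (r₁ + r₂)/2 = 4.791×10⁶ m.
At r₁: circular v_c1 = √(μ/r₁) = 1659 m/s; transfer-perilune v_p = √[μ(2/r₁ − 1/a_t)] = 2116 m/s.
Δv₁ = v_p − v_c1 = 457.7 m/s.
At r₂: circular v_c2 = √(μ/r₂) = 793.0 m/s; transfer-apolune v_a = √[μ(2/r₂ − 1/a_t)] = 483.7 m/s.
Δv₂ = v_c2 − v_a = 309.3 m/s.
Total Δv = Δv₁ + Δv₂ = 767.0 m/s.

Δv_total ≈ 767.0 m/s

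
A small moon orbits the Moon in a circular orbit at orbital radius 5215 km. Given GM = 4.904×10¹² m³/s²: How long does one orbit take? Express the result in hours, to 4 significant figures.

T ≈ 9.386 hours

r = 5215 km = 5.215×10⁶ m.
Kepler's third law: T = 2π√(r³/μ) = 2π√((5.215×10⁶)³ / 4.904×10¹²).
r³/μ = 2.892×10⁷ s², so T = 2π × 5.378×10³ = 3.379×10⁴ s.
Converting: 3.379×10⁴ s ÷ 3600 = 9.386 hours.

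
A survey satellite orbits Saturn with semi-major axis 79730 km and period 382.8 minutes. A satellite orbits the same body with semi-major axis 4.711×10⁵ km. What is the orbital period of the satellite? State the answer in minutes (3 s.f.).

T₂ ≈ 5500 minutes

Kepler's third law: T² ∝ a³, so T₂ = T₁ (a₂/a₁)^(3/2).
a₂/a₁ = 5.909, (a₂/a₁)^(3/2) = 14.36.
T₂ = 382.8 × 14.36 = 5498 minutes.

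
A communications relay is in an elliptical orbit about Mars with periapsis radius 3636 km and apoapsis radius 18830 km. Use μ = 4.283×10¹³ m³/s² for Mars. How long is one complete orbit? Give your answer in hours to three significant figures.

Semi-major axis a = (r_p + r_a)/2 = (3636.0 + 18830)/2 = 11233 km = 1.123×10⁷ m.
By Kepler's third law T = 2π√(a³/μ) = 2π × 5.753×10³ = 3.615×10⁴ s.
= 10.04 hours.

T ≈ 10.0 hours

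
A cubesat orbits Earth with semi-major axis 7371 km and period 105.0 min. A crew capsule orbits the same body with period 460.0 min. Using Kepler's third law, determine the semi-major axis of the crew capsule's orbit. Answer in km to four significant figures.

Kepler's third law: a³ ∝ T², so a₂ = a₁ (T₂/T₁)^(2/3).
T₂/T₁ = 4.381, (T₂/T₁)^(2/3) = 2.677.
a₂ = 7371 × 2.677 = 19740 km.

a₂ ≈ 19740 km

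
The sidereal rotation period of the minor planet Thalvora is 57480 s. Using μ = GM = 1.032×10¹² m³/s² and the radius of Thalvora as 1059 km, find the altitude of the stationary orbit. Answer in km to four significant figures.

h_sync ≈ 3361 km

A synchronous orbit has period T, so by Kepler's third law a = (μT²/4π²)^(1/3).
μT²/4π² = 1.032×10¹² × (5.748×10⁴)² / 39.48 = 8.637×10¹⁹ m³.
a = 4.420×10⁶ m = 4420.3 km.
Altitude h = a − R = 4420.3 − 1059 = 3361.3 km.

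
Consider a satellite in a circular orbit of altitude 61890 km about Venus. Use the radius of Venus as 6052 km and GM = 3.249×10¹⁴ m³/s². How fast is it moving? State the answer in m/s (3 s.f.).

v ≈ 2190 m/s

r = 6052 + 61890 = 67942 km = 6.7942×10⁷ m.
For a circular orbit v = √(μ/r) = √(3.249×10¹⁴ / 6.794×10⁷) = √(4.782×10⁶) = 2187 m/s.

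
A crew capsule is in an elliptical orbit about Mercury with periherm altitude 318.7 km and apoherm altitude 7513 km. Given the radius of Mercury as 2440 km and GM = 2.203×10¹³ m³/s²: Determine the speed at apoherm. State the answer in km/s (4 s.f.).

v ≈ 0.9802 km/s

r_p = 2440 + 318.7 = 2758.7 km = 2.7587×10⁶ m.
r_a = 2440 + 7513 = 9953.0 km = 9.9530×10⁶ m.
Semi-major axis a = (r_p + r_a)/2 = 6355.9 km = 6.356×10⁶ m.
Vis-viva: v² = μ(2/r − 1/a) = 2.203×10¹³ × (2.009×10⁻⁷ − 1.573×10⁻⁷) = 9.607×10⁵ m²/s².
v = 980.2 m/s = 0.9802 km/s.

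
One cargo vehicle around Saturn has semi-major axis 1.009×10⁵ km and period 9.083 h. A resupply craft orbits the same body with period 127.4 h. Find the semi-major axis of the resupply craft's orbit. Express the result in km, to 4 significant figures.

a₂ ≈ 5.868×10⁵ km

Kepler's third law: a³ ∝ T², so a₂ = a₁ (T₂/T₁)^(2/3).
T₂/T₁ = 14.03, (T₂/T₁)^(2/3) = 5.816.
a₂ = 1.009×10⁵ × 5.816 = 5.868×10⁵ km.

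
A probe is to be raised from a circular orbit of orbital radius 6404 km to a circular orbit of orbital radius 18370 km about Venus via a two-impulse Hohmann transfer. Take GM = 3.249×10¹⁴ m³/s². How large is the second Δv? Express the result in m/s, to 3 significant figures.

Δv ≈ 1180 m/s

r₁ = 6404 km = 6.404×10⁶ m.
r₂ = 18370 km = 1.837×10⁷ m.
Transfer ellipse a_t = (r₁ + r₂)/2 = 1.239×10⁷ m.
At r₁: circular v_c1 = √(μ/r₁) = 7123 m/s; transfer-periapsis v_p = √[μ(2/r₁ − 1/a_t)] = 8674 m/s.
At r₂: circular v_c2 = √(μ/r₂) = 4206 m/s; transfer-apoapsis v_a = √[μ(2/r₂ − 1/a_t)] = 3024 m/s.
Δv₂ = v_c2 − v_a = 1182 m/s.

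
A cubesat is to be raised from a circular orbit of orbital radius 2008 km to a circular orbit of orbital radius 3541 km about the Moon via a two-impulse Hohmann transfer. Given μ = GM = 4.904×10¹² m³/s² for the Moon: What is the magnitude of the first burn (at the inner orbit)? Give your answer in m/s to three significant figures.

r₁ = 2008 km = 2.008×10⁶ m.
r₂ = 3541 km = 3.541×10⁶ m.
Transfer ellipse a_t = (r₁ + r₂)/2 = 2.774×10⁶ m.
At r₁: circular v_c1 = √(μ/r₁) = 1563 m/s; transfer-perilune v_p = √[μ(2/r₁ − 1/a_t)] = 1765 m/s.
Δv₁ = v_p − v_c1 = 202.7 m/s.

Δv ≈ 203 m/s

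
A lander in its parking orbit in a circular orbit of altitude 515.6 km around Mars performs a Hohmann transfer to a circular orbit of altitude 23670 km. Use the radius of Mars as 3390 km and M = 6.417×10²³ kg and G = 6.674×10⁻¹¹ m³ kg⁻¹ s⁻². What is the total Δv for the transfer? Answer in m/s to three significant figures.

μ = GM = 6.674×10⁻¹¹ × 6.417×10²³ = 4.283×10¹³ m³/s².
r₁ = 3390 + 515.6 = 3905.6 km = 3.9056×10⁶ m.
r₂ = 3390 + 23670 = 27060 km = 2.7060×10⁷ m.
Transfer ellipse a_t = (r₁ + r₂)/2 = 1.548×10⁷ m.
At r₁: circular v_c1 = √(μ/r₁) = 3311 m/s; transfer-periapsis v_p = √[μ(2/r₁ − 1/a_t)] = 4378 m/s.
Δv₁ = v_p − v_c1 = 1066 m/s.
At r₂: circular v_c2 = √(μ/r₂) = 1258 m/s; transfer-apoapsis v_a = √[μ(2/r₂ − 1/a_t)] = 631.9 m/s.
Δv₂ = v_c2 − v_a = 626.2 m/s.
Total Δv = Δv₁ + Δv₂ = 1693 m/s.

Δv_total ≈ 1690 m/s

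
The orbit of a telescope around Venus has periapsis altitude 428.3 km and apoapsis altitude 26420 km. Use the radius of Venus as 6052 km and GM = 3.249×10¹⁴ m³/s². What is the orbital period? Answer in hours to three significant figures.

r_p = 6052 + 428.3 = 6480.3 km = 6.4803×10⁶ m.
r_a = 6052 + 26420 = 32472 km = 3.2472×10⁷ m.
Semi-major axis a = (r_p + r_a)/2 = (6480.3 + 32472)/2 = 19476 km = 1.948×10⁷ m.
By Kepler's third law T = 2π√(a³/μ) = 2π × 4.768×10³ = 2.996×10⁴ s.
= 8.323 hours.

T ≈ 8.32 hours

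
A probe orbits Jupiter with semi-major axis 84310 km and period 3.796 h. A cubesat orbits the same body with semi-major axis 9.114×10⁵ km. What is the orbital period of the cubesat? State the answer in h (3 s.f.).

Kepler's third law: T² ∝ a³, so T₂ = T₁ (a₂/a₁)^(3/2).
a₂/a₁ = 10.81, (a₂/a₁)^(3/2) = 35.54.
T₂ = 3.796 × 35.54 = 134.9 h.

T₂ ≈ 135 h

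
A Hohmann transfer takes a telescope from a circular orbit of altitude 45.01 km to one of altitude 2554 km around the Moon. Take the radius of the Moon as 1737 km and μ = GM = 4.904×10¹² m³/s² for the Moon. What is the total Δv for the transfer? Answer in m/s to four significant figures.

Δv_total ≈ 563.2 m/s

r₁ = 1737 + 45.01 = 1782.0 km = 1.7820×10⁶ m.
r₂ = 1737 + 2554 = 4291.0 km = 4.2910×10⁶ m.
Transfer ellipse a_t = (r₁ + r₂)/2 = 3.037×10⁶ m.
At r₁: circular v_c1 = √(μ/r₁) = 1659 m/s; transfer-perilune v_p = √[μ(2/r₁ − 1/a_t)] = 1972 m/s.
Δv₁ = v_p − v_c1 = 313.1 m/s.
At r₂: circular v_c2 = √(μ/r₂) = 1069 m/s; transfer-apolune v_a = √[μ(2/r₂ − 1/a_t)] = 819.0 m/s.
Δv₂ = v_c2 − v_a = 250.1 m/s.
Total Δv = Δv₁ + Δv₂ = 563.2 m/s.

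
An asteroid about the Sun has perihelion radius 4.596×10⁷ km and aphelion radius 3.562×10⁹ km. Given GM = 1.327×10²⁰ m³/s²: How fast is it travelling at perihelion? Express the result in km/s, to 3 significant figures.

Semi-major axis a = (r_p + r_a)/2 = 1.8040×10⁹ km = 1.804×10¹² m.
Vis-viva: v² = μ(2/r − 1/a) = 1.327×10²⁰ × (4.352×10⁻¹¹ − 5.543×10⁻¹³) = 5.701×10⁹ m²/s².
v = 75510 m/s = 75.51 km/s.

v ≈ 75.5 km/s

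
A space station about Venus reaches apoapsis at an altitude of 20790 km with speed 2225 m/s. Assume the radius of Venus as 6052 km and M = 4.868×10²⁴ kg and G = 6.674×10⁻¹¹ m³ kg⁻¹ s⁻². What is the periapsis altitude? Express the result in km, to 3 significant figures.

μ = GM = 6.674×10⁻¹¹ × 4.868×10²⁴ = 3.249×10¹⁴ m³/s².
r_a = 6052 + 20790 = 26842 km = 2.684×10⁷ m.
Specific energy ε = v²/2 − μ/r = -9.628×10⁶ J/kg, so a = −μ/(2ε) = 1.687×10⁷ m.
The apsides satisfy r_p + r_a = 2a, so the periapsis radius is 2a − r_a = 6.901×10⁶ m = 6900.6 km.
Periapsis altitude = 6900.6 − 6052 = 848.60 km.

periapsis altitude ≈ 849 km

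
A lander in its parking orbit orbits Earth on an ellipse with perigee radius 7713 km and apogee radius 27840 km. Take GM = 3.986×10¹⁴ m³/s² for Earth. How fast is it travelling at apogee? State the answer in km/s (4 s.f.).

Semi-major axis a = (r_p + r_a)/2 = 17776 km = 1.778×10⁷ m.
Vis-viva: v² = μ(2/r − 1/a) = 3.986×10¹⁴ × (7.184×10⁻⁸ − 5.625×10⁻⁸) = 6.212×10⁶ m²/s².
v = 2492 m/s = 2.492 km/s.

v ≈ 2.492 km/s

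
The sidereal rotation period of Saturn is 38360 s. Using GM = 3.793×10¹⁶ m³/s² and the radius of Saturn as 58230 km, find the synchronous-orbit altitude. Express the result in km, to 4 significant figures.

A synchronous orbit has period T, so by Kepler's third law a = (μT²/4π²)^(1/3).
μT²/4π² = 3.793×10¹⁶ × (3.836×10⁴)² / 39.48 = 1.414×10²⁴ m³.
a = 1.122×10⁸ m = 1.1223×10⁵ km.
Altitude h = a − R = 1.1223×10⁵ − 58230 = 54005 km.

h_sync ≈ 54000 km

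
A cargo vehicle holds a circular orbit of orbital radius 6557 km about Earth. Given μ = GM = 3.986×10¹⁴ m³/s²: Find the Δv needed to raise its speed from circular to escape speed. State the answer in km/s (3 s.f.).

Δv ≈ 3.23 km/s

r = 6557 km = 6.557×10⁶ m.
Circular speed v_c = √(μ/r) = 7797 m/s.
Escape speed v_esc = √(2μ/r) = √2 × v_c = 11030 m/s.
Δv = v_esc − v_c = 3230 m/s = 3.230 km/s.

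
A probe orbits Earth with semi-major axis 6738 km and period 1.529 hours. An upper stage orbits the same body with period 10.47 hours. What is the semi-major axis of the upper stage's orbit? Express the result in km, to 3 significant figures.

Kepler's third law: a³ ∝ T², so a₂ = a₁ (T₂/T₁)^(2/3).
T₂/T₁ = 6.848, (T₂/T₁)^(2/3) = 3.606.
a₂ = 6738 × 3.606 = 24300 km.

a₂ ≈ 24300 km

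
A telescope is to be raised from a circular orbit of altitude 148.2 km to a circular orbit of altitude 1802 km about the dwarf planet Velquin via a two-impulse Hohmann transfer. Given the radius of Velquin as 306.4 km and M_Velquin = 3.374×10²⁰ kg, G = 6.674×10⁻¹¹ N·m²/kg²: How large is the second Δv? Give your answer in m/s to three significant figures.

Δv ≈ 41.8 m/s

μ = GM = 6.674×10⁻¹¹ × 3.374×10²⁰ = 2.252×10¹⁰ m³/s².
r₁ = 306.4 + 148.2 = 454.60 km = 4.5460×10⁵ m.
r₂ = 306.4 + 1802 = 2108.4 km = 2.1084×10⁶ m.
Transfer ellipse a_t = (r₁ + r₂)/2 = 1.282×10⁶ m.
At r₁: circular v_c1 = √(μ/r₁) = 222.6 m/s; transfer-periapsis v_p = √[μ(2/r₁ − 1/a_t)] = 285.5 m/s.
At r₂: circular v_c2 = √(μ/r₂) = 103.3 m/s; transfer-apoapsis v_a = √[μ(2/r₂ − 1/a_t)] = 61.55 m/s.
Δv₂ = v_c2 − v_a = 41.79 m/s.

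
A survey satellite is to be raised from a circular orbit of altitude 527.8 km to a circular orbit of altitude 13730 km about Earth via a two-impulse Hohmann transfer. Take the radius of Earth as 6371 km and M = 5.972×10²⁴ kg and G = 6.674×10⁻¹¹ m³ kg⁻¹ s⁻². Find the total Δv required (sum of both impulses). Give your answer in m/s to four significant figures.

Δv_total ≈ 2944 m/s

μ = GM = 6.674×10⁻¹¹ × 5.972×10²⁴ = 3.986×10¹⁴ m³/s².
r₁ = 6371 + 527.8 = 6898.8 km = 6.8988×10⁶ m.
r₂ = 6371 + 13730 = 20101 km = 2.0101×10⁷ m.
Transfer ellipse a_t = (r₁ + r₂)/2 = 1.350×10⁷ m.
At r₁: circular v_c1 = √(μ/r₁) = 7601 m/s; transfer-perigee v_p = √[μ(2/r₁ − 1/a_t)] = 9275 m/s.
Δv₁ = v_p − v_c1 = 1674 m/s.
At r₂: circular v_c2 = √(μ/r₂) = 4453 m/s; transfer-apogee v_a = √[μ(2/r₂ − 1/a_t)] = 3183 m/s.
Δv₂ = v_c2 − v_a = 1270 m/s.
Total Δv = Δv₁ + Δv₂ = 2944 m/s.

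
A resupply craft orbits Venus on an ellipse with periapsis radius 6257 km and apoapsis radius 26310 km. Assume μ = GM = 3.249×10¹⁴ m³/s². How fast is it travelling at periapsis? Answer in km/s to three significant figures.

Semi-major axis a = (r_p + r_a)/2 = 16284 km = 1.628×10⁷ m.
Vis-viva: v² = μ(2/r − 1/a) = 3.249×10¹⁴ × (3.196×10⁻⁷ − 6.141×10⁻⁸) = 8.390×10⁷ m²/s².
v = 9160 m/s = 9.160 km/s.

v ≈ 9.16 km/s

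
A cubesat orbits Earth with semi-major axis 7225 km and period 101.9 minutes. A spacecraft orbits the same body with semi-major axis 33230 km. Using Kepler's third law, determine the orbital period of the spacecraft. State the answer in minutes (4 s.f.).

Kepler's third law: T² ∝ a³, so T₂ = T₁ (a₂/a₁)^(3/2).
a₂/a₁ = 4.599, (a₂/a₁)^(3/2) = 9.864.
T₂ = 101.9 × 9.864 = 1005 minutes.

T₂ ≈ 1005 minutes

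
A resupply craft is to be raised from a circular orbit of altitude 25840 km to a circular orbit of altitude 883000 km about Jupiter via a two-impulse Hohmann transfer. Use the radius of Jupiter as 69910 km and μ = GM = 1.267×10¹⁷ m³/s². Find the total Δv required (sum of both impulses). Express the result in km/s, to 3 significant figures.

r₁ = 69910 + 25840 = 95750 km = 9.5750×10⁷ m.
r₂ = 69910 + 883000 = 952910 km = 9.5291×10⁸ m.
Transfer ellipse a_t = (r₁ + r₂)/2 = 5.243×10⁸ m.
At r₁: circular v_c1 = √(μ/r₁) = 36380 m/s; transfer-perijove v_p = √[μ(2/r₁ − 1/a_t)] = 49040 m/s.
Δv₁ = v_p − v_c1 = 12660 m/s.
At r₂: circular v_c2 = √(μ/r₂) = 11530 m/s; transfer-apojove v_a = √[μ(2/r₂ − 1/a_t)] = 4928 m/s.
Δv₂ = v_c2 − v_a = 6603 m/s.
Total Δv = Δv₁ + Δv₂ = 19270 m/s = 19.27 km/s.

Δv_total ≈ 19.3 km/s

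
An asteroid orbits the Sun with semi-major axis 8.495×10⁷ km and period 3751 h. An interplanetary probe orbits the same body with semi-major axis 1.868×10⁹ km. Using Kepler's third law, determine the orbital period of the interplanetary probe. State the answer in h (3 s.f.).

Kepler's third law: T² ∝ a³, so T₂ = T₁ (a₂/a₁)^(3/2).
a₂/a₁ = 21.99, (a₂/a₁)^(3/2) = 103.1.
T₂ = 3751 × 103.1 = 3.868×10⁵ h.

T₂ ≈ 3.87×10⁵ h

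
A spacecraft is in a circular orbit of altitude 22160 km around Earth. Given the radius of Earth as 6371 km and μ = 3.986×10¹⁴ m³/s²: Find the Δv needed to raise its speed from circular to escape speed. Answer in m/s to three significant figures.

r = 6371 + 22160 = 28531 km = 2.8531×10⁷ m.
Circular speed v_c = √(μ/r) = 3738 m/s.
Escape speed v_esc = √(2μ/r) = √2 × v_c = 5286 m/s.
Δv = v_esc − v_c = 1548 m/s.

Δv ≈ 1550 m/s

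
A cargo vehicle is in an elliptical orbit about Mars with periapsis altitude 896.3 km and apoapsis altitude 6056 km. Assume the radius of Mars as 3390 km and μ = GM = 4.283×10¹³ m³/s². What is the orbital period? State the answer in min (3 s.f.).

T ≈ 288 min

r_p = 3390 + 896.3 = 4286.3 km = 4.2863×10⁶ m.
r_a = 3390 + 6056 = 9446.0 km = 9.4460×10⁶ m.
Semi-major axis a = (r_p + r_a)/2 = (4286.3 + 9446.0)/2 = 6866.1 km = 6.866×10⁶ m.
By Kepler's third law T = 2π√(a³/μ) = 2π × 2.749×10³ = 1.727×10⁴ s.
= 287.9 min.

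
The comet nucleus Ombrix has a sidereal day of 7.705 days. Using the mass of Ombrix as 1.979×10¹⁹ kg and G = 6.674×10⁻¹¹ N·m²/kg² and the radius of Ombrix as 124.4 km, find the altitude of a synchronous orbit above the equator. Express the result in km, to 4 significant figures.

μ = GM = 6.674×10⁻¹¹ × 1.979×10¹⁹ = 1.321×10⁹ m³/s².
T = 7.705 days = 6.657×10⁵ s.
A synchronous orbit has period T, so by Kepler's third law a = (μT²/4π²)^(1/3).
μT²/4π² = 1.321×10⁹ × (6.657×10⁵)² / 39.48 = 1.483×10¹⁹ m³.
a = 2.457×10⁶ m = 2456.7 km.
Altitude h = a − R = 2456.7 − 124.4 = 2332.3 km.

h_sync ≈ 2332 km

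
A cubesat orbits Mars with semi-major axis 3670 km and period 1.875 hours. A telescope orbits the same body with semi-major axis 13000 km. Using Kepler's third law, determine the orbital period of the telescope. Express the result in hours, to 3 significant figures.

T₂ ≈ 12.5 hours

Kepler's third law: T² ∝ a³, so T₂ = T₁ (a₂/a₁)^(3/2).
a₂/a₁ = 3.542, (a₂/a₁)^(3/2) = 6.667.
T₂ = 1.875 × 6.667 = 12.50 hours.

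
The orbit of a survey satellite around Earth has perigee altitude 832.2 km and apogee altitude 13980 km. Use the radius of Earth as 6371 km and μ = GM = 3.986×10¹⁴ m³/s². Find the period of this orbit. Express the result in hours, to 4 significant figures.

r_p = 6371 + 832.2 = 7203.2 km = 7.2032×10⁶ m.
r_a = 6371 + 13980 = 20351 km = 2.0351×10⁷ m.
Semi-major axis a = (r_p + r_a)/2 = (7203.2 + 20351)/2 = 13777 km = 1.378×10⁷ m.
By Kepler's third law T = 2π√(a³/μ) = 2π × 2.561×10³ = 1.609×10⁴ s.
= 4.470 hours.

T ≈ 4.470 hours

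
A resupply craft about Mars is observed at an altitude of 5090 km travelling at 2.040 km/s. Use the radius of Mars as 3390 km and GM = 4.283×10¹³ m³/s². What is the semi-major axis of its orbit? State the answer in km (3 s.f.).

a ≈ 7210 km

r = 3390 + 5090 = 8480.0 km = 8.480×10⁶ m.
Vis-viva rearranged: 1/a = 2/r − v²/μ = 2.358×10⁻⁷ − 9.717×10⁻⁸ = 1.387×10⁻⁷ m⁻¹.
a = 7.211×10⁶ m = 7210.7 km.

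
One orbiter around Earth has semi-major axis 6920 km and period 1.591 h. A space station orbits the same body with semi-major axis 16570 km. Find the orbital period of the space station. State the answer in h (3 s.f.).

Kepler's third law: T² ∝ a³, so T₂ = T₁ (a₂/a₁)^(3/2).
a₂/a₁ = 2.395, (a₂/a₁)^(3/2) = 3.705.
T₂ = 1.591 × 3.705 = 5.895 h.

T₂ ≈ 5.90 h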